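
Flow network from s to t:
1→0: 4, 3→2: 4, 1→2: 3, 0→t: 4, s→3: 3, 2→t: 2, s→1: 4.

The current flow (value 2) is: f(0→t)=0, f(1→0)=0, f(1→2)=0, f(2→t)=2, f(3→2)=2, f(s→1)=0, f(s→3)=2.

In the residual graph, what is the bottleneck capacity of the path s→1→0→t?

Residual capacities along the path: s→1: 4, 1→0: 4, 0→t: 4.
Minimum is 4.

4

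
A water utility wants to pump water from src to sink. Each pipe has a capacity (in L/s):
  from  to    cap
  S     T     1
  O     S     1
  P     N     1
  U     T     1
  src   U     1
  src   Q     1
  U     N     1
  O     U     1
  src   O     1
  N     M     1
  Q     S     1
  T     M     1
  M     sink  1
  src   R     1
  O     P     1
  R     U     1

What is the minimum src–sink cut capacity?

1

Max flow = 1 (via 1 augmenting path).
In the residual at optimum, the set reachable from src is {M, N, O, P, Q, R, S, T, U, src}.
Cut edges: M->sink (cap 1). Sum = 1.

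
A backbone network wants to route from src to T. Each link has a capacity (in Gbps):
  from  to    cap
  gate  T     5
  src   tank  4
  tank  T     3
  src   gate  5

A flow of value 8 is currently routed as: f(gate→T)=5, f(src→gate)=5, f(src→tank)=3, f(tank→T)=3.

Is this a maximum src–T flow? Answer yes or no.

Residual reachable from src: {src, tank}; T is not reachable.
Saturated cut: src→gate, tank→T with total capacity 8 = current flow value. Flow is maximum.

Yes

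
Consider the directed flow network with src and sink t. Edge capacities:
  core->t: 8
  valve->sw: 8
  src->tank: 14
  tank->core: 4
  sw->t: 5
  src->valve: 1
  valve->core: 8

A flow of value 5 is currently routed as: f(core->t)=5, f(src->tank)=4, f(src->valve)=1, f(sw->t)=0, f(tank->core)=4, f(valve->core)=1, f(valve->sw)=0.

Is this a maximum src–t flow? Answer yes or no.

Yes

Residual reachable from src: {src, tank}; t is not reachable.
Saturated cut: src->valve, tank->core with total capacity 5 = current flow value. Flow is maximum.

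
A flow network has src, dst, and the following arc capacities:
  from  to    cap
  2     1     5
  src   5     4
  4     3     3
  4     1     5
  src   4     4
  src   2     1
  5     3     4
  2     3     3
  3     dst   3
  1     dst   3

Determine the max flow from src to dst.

Augment src->2->3->dst: bottleneck 1. Total 1.
Augment src->4->3->dst: bottleneck 2. Total 3.
Augment src->4->1->dst: bottleneck 2. Total 5.
Augment src->5->3->2->1->dst: bottleneck 1. Total 6.
No augmenting path remains in the residual graph.

6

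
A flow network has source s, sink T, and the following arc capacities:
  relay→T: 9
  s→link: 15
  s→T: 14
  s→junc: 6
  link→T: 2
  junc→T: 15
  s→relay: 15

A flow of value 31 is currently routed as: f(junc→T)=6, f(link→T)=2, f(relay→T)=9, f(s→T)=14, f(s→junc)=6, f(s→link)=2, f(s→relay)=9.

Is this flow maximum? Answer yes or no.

Yes

Residual reachable from s: {link, relay, s}; T is not reachable.
Saturated cut: s→junc, s→T, relay→T, link→T with total capacity 31 = current flow value. Flow is maximum.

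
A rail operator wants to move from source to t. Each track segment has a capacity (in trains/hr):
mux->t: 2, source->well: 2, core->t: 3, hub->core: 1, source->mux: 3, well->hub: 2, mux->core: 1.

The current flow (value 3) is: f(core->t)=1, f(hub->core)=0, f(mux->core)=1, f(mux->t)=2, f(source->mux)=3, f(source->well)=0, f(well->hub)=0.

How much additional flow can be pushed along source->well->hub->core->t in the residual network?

Residual capacities along the path: source->well: 2, well->hub: 2, hub->core: 1, core->t: 2.
Minimum is 1.

1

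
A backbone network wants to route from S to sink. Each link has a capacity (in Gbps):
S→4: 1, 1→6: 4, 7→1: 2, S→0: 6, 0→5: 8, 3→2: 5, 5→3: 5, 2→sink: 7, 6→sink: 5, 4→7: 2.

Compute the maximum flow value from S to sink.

6

Augment S→4→7→1→6→sink: bottleneck 1. Total 1.
Augment S→0→5→3→2→sink: bottleneck 5. Total 6.
No augmenting path remains in the residual graph.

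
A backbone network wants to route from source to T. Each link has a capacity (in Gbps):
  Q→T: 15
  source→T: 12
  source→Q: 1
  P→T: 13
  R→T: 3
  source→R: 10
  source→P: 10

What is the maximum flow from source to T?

Augment source→T: bottleneck 12. Total 12.
Augment source→P→T: bottleneck 10. Total 22.
Augment source→R→T: bottleneck 3. Total 25.
Augment source→Q→T: bottleneck 1. Total 26.
No augmenting path remains in the residual graph.

26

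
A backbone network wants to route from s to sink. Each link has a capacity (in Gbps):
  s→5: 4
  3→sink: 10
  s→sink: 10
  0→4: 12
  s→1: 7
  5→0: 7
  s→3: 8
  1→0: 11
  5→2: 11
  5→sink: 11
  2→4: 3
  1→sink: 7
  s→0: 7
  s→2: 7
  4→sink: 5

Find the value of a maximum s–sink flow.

34

Augment s→sink: bottleneck 10. Total 10.
Augment s→3→sink: bottleneck 8. Total 18.
Augment s→1→sink: bottleneck 7. Total 25.
Augment s→5→sink: bottleneck 4. Total 29.
Augment s→0→4→sink: bottleneck 5. Total 34.
No augmenting path remains in the residual graph.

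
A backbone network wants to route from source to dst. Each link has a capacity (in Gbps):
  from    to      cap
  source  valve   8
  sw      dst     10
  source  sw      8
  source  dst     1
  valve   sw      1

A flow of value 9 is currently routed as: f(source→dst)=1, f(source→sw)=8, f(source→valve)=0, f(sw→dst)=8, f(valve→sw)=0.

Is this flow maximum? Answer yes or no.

Residual path source→valve→sw→dst has bottleneck 1 > 0.
Pushing 1 along it raises the flow to 10, so the given flow is not maximum.

No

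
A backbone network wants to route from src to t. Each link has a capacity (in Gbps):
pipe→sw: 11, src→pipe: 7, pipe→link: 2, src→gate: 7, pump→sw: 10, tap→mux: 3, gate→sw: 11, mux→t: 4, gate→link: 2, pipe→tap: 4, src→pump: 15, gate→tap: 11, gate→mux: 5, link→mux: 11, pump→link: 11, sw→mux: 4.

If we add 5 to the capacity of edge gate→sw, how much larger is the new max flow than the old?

0

Original max flow = 4.
Edge gate→sw does not cross the min cut (source side {gate, link, mux, pipe, pump, src, sw, tap}), so extra capacity there cannot help.
New max flow = 4. Increase = 0.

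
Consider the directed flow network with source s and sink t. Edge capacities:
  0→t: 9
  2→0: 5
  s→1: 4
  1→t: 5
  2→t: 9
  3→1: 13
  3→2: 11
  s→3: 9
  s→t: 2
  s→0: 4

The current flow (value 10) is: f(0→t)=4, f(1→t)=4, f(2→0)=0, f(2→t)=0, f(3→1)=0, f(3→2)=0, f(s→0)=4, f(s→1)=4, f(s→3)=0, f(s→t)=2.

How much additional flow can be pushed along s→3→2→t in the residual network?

Residual capacities along the path: s→3: 9, 3→2: 11, 2→t: 9.
Minimum is 9.

9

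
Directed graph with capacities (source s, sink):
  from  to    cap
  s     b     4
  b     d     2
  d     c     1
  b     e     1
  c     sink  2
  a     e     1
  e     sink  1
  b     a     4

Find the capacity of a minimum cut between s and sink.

2

Max flow = 2 (via 2 augmenting paths).
In the residual at optimum, the set reachable from s is {a, b, d, e, s}.
Cut edges: d→c (cap 1), e→sink (cap 1). Sum = 2.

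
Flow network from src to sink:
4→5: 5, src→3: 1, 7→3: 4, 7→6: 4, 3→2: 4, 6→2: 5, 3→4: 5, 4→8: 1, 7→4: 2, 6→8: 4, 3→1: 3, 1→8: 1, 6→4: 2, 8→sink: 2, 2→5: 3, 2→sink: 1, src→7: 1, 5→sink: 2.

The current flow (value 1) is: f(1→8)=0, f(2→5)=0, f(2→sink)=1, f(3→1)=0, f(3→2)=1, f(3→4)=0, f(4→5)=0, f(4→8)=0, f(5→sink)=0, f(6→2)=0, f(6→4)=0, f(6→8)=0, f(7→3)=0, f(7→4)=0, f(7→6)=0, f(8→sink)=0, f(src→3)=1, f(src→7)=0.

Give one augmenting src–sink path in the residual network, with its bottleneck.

src→7→6→8→sink, bottleneck 1

Residual along src→7→6→8→sink: src→7: 1, 7→6: 4, 6→8: 4, 8→sink: 2.
Bottleneck = min = 1.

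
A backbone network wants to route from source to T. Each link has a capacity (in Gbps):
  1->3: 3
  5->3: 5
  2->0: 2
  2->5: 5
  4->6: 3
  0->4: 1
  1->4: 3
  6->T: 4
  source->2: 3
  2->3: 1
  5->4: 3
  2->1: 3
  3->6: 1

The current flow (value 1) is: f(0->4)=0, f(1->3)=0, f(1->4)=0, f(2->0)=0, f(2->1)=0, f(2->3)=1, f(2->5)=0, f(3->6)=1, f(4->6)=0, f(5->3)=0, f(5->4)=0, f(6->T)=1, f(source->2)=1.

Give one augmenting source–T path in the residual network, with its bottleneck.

Residual along source->2->1->4->6->T: source->2: 2, 2->1: 3, 1->4: 3, 4->6: 3, 6->T: 3.
Bottleneck = min = 2.

source->2->1->4->6->T, bottleneck 2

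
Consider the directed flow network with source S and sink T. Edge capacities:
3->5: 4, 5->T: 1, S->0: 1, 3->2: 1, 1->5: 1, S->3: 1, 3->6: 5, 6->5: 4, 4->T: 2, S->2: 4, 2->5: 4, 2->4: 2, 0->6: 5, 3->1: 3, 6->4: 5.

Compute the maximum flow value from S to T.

Augment S->3->5->T: bottleneck 1. Total 1.
Augment S->2->4->T: bottleneck 2. Total 3.
No augmenting path remains in the residual graph.

3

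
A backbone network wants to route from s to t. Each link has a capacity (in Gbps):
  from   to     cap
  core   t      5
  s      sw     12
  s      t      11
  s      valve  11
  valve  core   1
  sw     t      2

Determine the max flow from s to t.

14

Augment s→t: bottleneck 11. Total 11.
Augment s→sw→t: bottleneck 2. Total 13.
Augment s→valve→core→t: bottleneck 1. Total 14.
No augmenting path remains in the residual graph.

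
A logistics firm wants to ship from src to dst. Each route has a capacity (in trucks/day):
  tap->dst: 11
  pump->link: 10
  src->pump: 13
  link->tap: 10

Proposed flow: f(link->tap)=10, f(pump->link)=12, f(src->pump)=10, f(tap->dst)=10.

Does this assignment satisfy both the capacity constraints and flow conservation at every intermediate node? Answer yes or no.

Capacity violated on pump->link: flow 12 > capacity 10.

No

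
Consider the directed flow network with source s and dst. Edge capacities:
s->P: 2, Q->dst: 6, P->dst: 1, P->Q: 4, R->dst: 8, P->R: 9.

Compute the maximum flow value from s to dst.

Augment s->P->dst: bottleneck 1. Total 1.
Augment s->P->Q->dst: bottleneck 1. Total 2.
No augmenting path remains in the residual graph.

2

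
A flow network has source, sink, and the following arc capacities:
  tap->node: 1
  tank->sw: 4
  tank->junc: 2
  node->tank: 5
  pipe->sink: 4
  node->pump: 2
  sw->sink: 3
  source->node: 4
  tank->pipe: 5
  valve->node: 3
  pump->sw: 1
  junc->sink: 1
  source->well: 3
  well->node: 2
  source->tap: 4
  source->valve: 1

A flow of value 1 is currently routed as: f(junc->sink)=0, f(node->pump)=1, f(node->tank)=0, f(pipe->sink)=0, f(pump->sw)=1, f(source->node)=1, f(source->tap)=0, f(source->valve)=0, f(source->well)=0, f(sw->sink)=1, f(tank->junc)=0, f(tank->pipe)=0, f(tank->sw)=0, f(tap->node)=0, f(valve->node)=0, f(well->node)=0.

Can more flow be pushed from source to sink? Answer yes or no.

Yes

Residual path source->node->tank->junc->sink has bottleneck 1 > 0.
Pushing 1 along it raises the flow to 2, so the given flow is not maximum.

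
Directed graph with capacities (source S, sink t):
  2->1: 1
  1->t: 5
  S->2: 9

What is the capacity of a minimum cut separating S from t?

1

Max flow = 1 (via 1 augmenting path).
In the residual at optimum, the set reachable from S is {2, S}.
Cut edges: 2->1 (cap 1). Sum = 1.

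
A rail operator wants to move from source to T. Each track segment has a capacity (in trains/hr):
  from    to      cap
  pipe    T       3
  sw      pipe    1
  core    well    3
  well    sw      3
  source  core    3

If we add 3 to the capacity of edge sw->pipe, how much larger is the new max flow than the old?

2

Original max flow = 1.
After raising cap(sw->pipe), augmenting paths through that edge carry 2 more units.
New max flow = 3. Increase = 2.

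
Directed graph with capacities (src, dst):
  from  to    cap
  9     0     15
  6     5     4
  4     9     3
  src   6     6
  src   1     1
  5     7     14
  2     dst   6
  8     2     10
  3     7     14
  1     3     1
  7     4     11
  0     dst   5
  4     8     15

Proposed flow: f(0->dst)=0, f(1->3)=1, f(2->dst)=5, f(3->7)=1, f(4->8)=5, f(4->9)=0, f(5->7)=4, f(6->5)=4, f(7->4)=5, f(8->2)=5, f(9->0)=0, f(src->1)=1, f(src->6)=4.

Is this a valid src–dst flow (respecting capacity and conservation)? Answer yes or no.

Every edge has 0 ≤ f(e) ≤ cap(e).
At each intermediate node, inflow equals outflow.

Yes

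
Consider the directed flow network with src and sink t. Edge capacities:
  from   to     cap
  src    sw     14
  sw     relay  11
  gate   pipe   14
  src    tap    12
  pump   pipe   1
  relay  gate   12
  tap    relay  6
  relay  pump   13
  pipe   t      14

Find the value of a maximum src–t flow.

Augment src→sw→relay→pump→pipe→t: bottleneck 1. Total 1.
Augment src→sw→relay→gate→pipe→t: bottleneck 10. Total 11.
Augment src→tap→relay→gate→pipe→t: bottleneck 2. Total 13.
No augmenting path remains in the residual graph.

13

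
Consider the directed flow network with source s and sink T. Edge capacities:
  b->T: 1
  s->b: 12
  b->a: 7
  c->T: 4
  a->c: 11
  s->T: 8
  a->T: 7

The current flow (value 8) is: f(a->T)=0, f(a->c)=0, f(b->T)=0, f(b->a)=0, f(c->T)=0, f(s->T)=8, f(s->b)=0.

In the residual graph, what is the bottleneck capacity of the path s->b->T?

1

Residual capacities along the path: s->b: 12, b->T: 1.
Minimum is 1.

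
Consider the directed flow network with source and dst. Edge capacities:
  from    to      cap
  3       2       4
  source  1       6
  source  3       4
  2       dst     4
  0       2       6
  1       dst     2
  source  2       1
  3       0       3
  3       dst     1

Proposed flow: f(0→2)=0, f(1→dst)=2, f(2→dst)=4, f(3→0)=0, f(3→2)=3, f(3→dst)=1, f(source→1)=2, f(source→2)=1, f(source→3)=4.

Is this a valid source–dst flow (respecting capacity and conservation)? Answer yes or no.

Yes

Every edge has 0 ≤ f(e) ≤ cap(e).
At each intermediate node, inflow equals outflow.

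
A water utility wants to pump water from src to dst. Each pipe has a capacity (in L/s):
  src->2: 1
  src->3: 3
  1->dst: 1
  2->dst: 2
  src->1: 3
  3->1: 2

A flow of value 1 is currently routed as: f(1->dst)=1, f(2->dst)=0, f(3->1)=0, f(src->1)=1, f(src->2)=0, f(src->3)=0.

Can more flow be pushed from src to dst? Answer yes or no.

Residual path src->2->dst has bottleneck 1 > 0.
Pushing 1 along it raises the flow to 2, so the given flow is not maximum.

Yes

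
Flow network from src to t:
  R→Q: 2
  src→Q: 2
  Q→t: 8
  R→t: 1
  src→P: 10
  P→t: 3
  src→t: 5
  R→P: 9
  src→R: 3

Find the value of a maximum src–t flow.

13

Augment src→t: bottleneck 5. Total 5.
Augment src→R→t: bottleneck 1. Total 6.
Augment src→Q→t: bottleneck 2. Total 8.
Augment src→P→t: bottleneck 3. Total 11.
Augment src→R→Q→t: bottleneck 2. Total 13.
No augmenting path remains in the residual graph.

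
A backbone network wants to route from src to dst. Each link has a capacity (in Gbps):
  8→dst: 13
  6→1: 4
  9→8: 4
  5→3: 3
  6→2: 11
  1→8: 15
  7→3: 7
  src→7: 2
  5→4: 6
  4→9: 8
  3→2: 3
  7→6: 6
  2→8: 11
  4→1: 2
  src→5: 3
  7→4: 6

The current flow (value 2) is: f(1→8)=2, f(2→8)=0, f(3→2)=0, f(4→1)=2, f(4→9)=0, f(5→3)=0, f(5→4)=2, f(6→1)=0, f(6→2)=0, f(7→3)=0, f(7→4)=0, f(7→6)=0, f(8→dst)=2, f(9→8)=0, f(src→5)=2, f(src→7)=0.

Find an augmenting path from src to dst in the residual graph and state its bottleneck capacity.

src→5→4→9→8→dst, bottleneck 1

Residual along src→5→4→9→8→dst: src→5: 1, 5→4: 4, 4→9: 8, 9→8: 4, 8→dst: 11.
Bottleneck = min = 1.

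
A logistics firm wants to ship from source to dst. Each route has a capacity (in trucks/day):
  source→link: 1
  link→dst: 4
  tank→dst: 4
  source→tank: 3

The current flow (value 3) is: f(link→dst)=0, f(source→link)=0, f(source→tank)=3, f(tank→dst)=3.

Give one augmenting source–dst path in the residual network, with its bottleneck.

Residual along source→link→dst: source→link: 1, link→dst: 4.
Bottleneck = min = 1.

source→link→dst, bottleneck 1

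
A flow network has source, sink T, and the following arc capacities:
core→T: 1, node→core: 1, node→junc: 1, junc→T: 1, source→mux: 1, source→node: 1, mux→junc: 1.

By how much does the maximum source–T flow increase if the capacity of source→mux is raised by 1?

0

Original max flow = 2.
Even with extra capacity on source→mux, another cut of capacity 2 remains binding.
New max flow = 2. Increase = 0.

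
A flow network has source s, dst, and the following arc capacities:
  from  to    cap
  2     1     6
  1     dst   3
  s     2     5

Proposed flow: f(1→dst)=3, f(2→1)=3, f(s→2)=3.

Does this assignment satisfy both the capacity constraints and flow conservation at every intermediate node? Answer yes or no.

Yes

Every edge has 0 ≤ f(e) ≤ cap(e).
At each intermediate node, inflow equals outflow.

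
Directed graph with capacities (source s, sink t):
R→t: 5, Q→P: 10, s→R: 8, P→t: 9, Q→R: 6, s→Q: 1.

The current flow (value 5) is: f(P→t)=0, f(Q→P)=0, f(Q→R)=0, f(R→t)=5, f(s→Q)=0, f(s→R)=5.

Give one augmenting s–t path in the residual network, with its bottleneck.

Residual along s→Q→P→t: s→Q: 1, Q→P: 10, P→t: 9.
Bottleneck = min = 1.

s→Q→P→t, bottleneck 1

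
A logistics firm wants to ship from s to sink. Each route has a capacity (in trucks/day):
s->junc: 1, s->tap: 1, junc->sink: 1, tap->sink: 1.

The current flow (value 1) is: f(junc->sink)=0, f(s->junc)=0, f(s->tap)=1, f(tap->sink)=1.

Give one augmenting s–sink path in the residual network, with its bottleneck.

s->junc->sink, bottleneck 1

Residual along s->junc->sink: s->junc: 1, junc->sink: 1.
Bottleneck = min = 1.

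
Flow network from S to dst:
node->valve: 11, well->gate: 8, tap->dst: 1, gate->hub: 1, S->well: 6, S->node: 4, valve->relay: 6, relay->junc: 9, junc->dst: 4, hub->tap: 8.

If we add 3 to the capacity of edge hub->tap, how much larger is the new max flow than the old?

0

Original max flow = 5.
Edge hub->tap does not cross the min cut (source side {S, gate, well}), so extra capacity there cannot help.
New max flow = 5. Increase = 0.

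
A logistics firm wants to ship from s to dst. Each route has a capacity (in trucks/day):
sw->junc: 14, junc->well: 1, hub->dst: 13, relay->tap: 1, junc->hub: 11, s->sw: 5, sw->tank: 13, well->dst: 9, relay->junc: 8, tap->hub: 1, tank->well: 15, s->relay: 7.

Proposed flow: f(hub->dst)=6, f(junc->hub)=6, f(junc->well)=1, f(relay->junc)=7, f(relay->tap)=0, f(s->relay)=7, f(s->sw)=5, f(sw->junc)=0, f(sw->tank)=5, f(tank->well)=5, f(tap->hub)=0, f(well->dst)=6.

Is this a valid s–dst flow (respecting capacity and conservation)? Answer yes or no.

Every edge has 0 ≤ f(e) ≤ cap(e).
At each intermediate node, inflow equals outflow.

Yes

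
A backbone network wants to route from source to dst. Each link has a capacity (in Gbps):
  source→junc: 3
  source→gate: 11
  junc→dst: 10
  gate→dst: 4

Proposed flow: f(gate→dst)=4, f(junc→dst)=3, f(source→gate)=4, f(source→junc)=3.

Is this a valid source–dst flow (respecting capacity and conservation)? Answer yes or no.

Every edge has 0 ≤ f(e) ≤ cap(e).
At each intermediate node, inflow equals outflow.

Yes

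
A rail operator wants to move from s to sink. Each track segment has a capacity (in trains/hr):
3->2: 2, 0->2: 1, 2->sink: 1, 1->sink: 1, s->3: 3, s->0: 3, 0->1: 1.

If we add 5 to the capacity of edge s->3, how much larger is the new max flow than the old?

Original max flow = 2.
Edge s->3 does not cross the min cut (source side {0, 2, 3, s}), so extra capacity there cannot help.
New max flow = 2. Increase = 0.

0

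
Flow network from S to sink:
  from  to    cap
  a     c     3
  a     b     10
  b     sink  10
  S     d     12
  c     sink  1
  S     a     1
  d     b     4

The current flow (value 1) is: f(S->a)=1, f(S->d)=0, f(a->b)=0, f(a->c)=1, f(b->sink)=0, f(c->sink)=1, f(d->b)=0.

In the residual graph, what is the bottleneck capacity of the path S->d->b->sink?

Residual capacities along the path: S->d: 12, d->b: 4, b->sink: 10.
Minimum is 4.

4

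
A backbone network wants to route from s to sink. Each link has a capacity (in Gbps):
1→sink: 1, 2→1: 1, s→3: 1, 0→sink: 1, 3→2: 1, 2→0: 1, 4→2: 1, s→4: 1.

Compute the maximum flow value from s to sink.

Augment s→3→2→0→sink: bottleneck 1. Total 1.
Augment s→4→2→1→sink: bottleneck 1. Total 2.
No augmenting path remains in the residual graph.

2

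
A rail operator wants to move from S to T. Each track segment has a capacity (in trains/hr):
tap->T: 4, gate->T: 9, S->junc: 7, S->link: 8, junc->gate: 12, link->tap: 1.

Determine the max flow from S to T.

8

Augment S->junc->gate->T: bottleneck 7. Total 7.
Augment S->link->tap->T: bottleneck 1. Total 8.
No augmenting path remains in the residual graph.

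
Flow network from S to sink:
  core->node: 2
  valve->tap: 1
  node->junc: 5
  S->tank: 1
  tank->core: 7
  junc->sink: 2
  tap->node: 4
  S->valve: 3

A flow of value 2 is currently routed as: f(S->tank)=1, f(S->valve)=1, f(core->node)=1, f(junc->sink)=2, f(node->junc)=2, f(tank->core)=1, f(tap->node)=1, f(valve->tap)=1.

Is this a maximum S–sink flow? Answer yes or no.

Residual reachable from S: {S, valve}; sink is not reachable.
Saturated cut: valve->tap, S->tank with total capacity 2 = current flow value. Flow is maximum.

Yes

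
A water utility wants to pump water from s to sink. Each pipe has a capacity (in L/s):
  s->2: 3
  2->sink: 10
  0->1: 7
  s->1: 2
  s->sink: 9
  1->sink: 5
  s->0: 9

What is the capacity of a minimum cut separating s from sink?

Max flow = 17 (via 4 augmenting paths).
In the residual at optimum, the set reachable from s is {0, 1, s}.
Cut edges: s->2 (cap 3), s->sink (cap 9), 1->sink (cap 5). Sum = 17.

17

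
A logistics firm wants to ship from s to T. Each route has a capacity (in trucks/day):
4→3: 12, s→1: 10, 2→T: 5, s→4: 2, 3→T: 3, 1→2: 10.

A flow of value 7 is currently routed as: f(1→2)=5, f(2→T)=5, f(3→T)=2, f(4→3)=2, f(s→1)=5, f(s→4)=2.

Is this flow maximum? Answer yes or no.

Yes

Residual reachable from s: {1, 2, s}; T is not reachable.
Saturated cut: s→4, 2→T with total capacity 7 = current flow value. Flow is maximum.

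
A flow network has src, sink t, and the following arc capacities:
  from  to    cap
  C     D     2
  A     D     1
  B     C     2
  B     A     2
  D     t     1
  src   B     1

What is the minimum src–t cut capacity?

Max flow = 1 (via 1 augmenting path).
In the residual at optimum, the set reachable from src is {src}.
Cut edges: src→B (cap 1). Sum = 1.

1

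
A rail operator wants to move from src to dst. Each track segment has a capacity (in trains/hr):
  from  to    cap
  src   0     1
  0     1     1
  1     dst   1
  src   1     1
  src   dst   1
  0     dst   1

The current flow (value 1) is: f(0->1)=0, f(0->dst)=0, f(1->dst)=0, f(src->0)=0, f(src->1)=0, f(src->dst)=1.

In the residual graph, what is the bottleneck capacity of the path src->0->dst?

1

Residual capacities along the path: src->0: 1, 0->dst: 1.
Minimum is 1.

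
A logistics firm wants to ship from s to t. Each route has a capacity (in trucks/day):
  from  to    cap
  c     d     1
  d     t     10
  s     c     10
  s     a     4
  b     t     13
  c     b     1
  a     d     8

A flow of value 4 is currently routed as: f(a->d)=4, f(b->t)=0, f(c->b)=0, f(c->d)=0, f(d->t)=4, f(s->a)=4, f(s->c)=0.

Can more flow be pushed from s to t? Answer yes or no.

Yes

Residual path s->c->d->t has bottleneck 1 > 0.
Pushing 1 along it raises the flow to 5, so the given flow is not maximum.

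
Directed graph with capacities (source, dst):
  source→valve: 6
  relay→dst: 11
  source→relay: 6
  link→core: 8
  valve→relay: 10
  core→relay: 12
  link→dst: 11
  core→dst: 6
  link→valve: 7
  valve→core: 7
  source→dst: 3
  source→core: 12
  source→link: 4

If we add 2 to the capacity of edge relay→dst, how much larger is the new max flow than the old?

Original max flow = 24.
After raising cap(relay→dst), augmenting paths through that edge carry 2 more units.
New max flow = 26. Increase = 2.

2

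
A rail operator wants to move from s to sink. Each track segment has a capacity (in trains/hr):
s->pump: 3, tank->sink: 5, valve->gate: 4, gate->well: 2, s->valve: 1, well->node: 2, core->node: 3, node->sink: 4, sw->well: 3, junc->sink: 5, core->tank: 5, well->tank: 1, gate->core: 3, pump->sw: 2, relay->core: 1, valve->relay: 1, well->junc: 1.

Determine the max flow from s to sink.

3

Augment s->pump->sw->well->node->sink: bottleneck 2. Total 2.
Augment s->valve->relay->core->node->sink: bottleneck 1. Total 3.
No augmenting path remains in the residual graph.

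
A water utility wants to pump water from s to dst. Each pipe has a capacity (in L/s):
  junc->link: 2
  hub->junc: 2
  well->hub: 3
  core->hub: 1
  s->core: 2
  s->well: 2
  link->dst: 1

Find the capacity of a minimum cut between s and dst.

Max flow = 1 (via 1 augmenting path).
In the residual at optimum, the set reachable from s is {core, hub, junc, link, s, well}.
Cut edges: link->dst (cap 1). Sum = 1.

1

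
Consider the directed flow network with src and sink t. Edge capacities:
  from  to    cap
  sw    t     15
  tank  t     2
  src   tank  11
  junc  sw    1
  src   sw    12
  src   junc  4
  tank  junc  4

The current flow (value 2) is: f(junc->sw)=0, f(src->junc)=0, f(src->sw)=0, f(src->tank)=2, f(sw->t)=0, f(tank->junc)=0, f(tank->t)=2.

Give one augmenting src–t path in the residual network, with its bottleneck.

Residual along src->sw->t: src->sw: 12, sw->t: 15.
Bottleneck = min = 12.

src->sw->t, bottleneck 12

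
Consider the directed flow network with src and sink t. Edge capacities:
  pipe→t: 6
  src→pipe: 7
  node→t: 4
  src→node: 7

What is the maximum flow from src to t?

Augment src→pipe→t: bottleneck 6. Total 6.
Augment src→node→t: bottleneck 4. Total 10.
No augmenting path remains in the residual graph.

10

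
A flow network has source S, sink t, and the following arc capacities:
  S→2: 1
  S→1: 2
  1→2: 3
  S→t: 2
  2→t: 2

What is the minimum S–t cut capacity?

4

Max flow = 4 (via 3 augmenting paths).
In the residual at optimum, the set reachable from S is {1, 2, S}.
Cut edges: S→t (cap 2), 2→t (cap 2). Sum = 4.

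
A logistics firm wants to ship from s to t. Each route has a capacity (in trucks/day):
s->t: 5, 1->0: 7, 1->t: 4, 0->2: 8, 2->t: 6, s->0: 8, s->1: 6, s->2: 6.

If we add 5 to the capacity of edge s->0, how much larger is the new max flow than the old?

Original max flow = 15.
Edge s->0 does not cross the min cut (source side {0, 1, 2, s}), so extra capacity there cannot help.
New max flow = 15. Increase = 0.

0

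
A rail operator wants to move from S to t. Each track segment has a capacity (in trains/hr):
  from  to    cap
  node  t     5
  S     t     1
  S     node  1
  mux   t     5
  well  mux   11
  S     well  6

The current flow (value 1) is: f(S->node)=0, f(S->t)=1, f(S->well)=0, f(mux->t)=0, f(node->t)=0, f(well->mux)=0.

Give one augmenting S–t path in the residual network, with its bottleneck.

Residual along S->node->t: S->node: 1, node->t: 5.
Bottleneck = min = 1.

S->node->t, bottleneck 1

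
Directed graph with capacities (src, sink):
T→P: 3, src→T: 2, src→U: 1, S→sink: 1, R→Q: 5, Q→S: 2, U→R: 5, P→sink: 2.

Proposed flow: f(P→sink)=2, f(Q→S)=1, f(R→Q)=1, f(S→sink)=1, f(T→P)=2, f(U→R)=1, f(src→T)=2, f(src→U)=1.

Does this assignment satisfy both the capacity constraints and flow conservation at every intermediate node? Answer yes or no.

Every edge has 0 ≤ f(e) ≤ cap(e).
At each intermediate node, inflow equals outflow.

Yes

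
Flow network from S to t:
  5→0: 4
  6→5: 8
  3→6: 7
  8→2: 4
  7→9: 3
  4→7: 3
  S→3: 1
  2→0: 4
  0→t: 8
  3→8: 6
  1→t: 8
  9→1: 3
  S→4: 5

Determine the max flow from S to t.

Augment S→3→8→2→0→t: bottleneck 1. Total 1.
Augment S→4→7→9→1→t: bottleneck 3. Total 4.
No augmenting path remains in the residual graph.

4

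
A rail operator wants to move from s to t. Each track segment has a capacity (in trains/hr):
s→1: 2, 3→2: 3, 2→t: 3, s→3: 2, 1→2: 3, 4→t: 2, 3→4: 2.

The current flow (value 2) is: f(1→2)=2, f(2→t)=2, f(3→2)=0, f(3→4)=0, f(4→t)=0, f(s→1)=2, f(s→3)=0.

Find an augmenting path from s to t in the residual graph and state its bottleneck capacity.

s→3→2→t, bottleneck 1

Residual along s→3→2→t: s→3: 2, 3→2: 3, 2→t: 1.
Bottleneck = min = 1.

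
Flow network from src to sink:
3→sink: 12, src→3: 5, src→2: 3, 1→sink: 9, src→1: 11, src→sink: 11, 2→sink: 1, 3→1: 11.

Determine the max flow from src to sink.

26

Augment src→sink: bottleneck 11. Total 11.
Augment src→3→sink: bottleneck 5. Total 16.
Augment src→1→sink: bottleneck 9. Total 25.
Augment src→2→sink: bottleneck 1. Total 26.
No augmenting path remains in the residual graph.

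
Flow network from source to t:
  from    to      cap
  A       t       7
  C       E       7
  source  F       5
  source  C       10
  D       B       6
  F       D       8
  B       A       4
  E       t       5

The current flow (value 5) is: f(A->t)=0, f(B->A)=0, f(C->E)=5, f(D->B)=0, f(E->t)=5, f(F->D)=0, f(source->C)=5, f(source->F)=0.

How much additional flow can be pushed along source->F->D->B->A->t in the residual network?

Residual capacities along the path: source->F: 5, F->D: 8, D->B: 6, B->A: 4, A->t: 7.
Minimum is 4.

4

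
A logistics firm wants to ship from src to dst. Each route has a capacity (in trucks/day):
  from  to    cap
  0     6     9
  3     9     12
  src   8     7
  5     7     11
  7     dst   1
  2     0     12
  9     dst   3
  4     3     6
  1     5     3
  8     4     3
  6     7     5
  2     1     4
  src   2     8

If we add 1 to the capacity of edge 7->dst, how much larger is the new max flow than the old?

Original max flow = 4.
After raising cap(7->dst), augmenting paths through that edge carry 1 more unit.
New max flow = 5. Increase = 1.

1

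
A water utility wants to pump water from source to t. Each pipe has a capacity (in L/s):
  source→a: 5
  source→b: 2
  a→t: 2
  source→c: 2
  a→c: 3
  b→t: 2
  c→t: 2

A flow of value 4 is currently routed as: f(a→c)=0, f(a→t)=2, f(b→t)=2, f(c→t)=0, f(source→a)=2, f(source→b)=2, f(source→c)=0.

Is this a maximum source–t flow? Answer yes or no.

Residual path source→c→t has bottleneck 2 > 0.
Pushing 2 along it raises the flow to 6, so the given flow is not maximum.

No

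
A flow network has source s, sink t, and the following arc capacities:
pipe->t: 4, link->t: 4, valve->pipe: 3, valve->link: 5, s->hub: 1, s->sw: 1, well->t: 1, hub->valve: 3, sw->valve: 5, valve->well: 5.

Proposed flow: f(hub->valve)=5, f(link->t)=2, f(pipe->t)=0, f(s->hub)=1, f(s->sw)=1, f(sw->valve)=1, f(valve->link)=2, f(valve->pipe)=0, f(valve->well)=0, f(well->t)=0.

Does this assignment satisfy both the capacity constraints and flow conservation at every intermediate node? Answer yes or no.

Capacity violated on hub->valve: flow 5 > capacity 3.

No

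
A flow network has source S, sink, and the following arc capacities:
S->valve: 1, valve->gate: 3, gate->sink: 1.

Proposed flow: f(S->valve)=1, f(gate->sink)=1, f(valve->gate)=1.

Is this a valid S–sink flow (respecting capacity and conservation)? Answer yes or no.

Yes

Every edge has 0 ≤ f(e) ≤ cap(e).
At each intermediate node, inflow equals outflow.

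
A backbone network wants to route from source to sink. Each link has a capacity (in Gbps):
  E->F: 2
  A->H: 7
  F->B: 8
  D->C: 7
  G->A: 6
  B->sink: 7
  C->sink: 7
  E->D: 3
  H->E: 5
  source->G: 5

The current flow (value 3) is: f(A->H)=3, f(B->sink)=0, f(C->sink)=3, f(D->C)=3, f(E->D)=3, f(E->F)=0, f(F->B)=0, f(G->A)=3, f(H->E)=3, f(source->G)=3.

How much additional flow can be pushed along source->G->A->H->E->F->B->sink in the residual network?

Residual capacities along the path: source->G: 2, G->A: 3, A->H: 4, H->E: 2, E->F: 2, F->B: 8, B->sink: 7.
Minimum is 2.

2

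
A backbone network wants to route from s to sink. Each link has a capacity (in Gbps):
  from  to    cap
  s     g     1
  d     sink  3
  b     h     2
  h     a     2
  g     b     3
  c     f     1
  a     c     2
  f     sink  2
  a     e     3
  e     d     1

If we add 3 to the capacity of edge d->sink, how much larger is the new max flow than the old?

Original max flow = 1.
Edge d->sink does not cross the min cut (source side {s}), so extra capacity there cannot help.
New max flow = 1. Increase = 0.

0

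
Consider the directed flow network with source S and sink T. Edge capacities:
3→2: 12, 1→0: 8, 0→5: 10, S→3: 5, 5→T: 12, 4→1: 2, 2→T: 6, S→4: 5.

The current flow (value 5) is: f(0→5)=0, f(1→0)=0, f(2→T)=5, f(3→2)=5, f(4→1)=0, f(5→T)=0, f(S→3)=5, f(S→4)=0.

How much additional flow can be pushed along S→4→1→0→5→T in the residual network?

2

Residual capacities along the path: S→4: 5, 4→1: 2, 1→0: 8, 0→5: 10, 5→T: 12.
Minimum is 2.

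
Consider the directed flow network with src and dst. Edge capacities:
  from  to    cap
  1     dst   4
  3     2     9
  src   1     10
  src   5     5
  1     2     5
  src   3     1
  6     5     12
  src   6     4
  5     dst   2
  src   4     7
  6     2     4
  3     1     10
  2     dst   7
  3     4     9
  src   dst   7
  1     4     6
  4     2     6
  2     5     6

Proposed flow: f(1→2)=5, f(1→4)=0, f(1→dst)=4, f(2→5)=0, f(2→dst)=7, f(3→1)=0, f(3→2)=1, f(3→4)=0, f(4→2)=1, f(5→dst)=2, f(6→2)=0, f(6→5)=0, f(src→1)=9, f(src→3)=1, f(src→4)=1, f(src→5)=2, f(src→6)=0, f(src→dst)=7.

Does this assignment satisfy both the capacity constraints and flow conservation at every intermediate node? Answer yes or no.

Every edge has 0 ≤ f(e) ≤ cap(e).
At each intermediate node, inflow equals outflow.

Yes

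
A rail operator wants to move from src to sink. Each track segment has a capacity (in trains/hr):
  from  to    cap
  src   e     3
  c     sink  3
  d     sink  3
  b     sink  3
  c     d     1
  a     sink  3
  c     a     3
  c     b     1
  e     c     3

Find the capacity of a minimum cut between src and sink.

Max flow = 3 (via 1 augmenting path).
In the residual at optimum, the set reachable from src is {src}.
Cut edges: src->e (cap 3). Sum = 3.

3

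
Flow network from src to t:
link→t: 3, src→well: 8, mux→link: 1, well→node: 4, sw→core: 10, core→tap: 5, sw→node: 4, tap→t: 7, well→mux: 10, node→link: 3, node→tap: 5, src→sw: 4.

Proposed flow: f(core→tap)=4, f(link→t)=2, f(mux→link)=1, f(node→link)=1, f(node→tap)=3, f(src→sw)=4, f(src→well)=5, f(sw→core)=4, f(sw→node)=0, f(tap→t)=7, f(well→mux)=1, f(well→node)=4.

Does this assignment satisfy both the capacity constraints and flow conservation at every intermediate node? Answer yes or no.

Yes

Every edge has 0 ≤ f(e) ≤ cap(e).
At each intermediate node, inflow equals outflow.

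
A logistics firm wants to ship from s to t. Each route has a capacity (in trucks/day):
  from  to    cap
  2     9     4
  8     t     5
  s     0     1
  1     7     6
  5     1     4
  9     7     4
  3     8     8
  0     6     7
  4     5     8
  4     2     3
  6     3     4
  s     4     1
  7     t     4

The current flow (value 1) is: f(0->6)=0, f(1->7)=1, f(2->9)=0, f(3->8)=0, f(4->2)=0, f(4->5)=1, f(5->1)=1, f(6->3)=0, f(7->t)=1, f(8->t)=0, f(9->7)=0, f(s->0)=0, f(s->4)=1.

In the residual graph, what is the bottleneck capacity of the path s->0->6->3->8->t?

1

Residual capacities along the path: s->0: 1, 0->6: 7, 6->3: 4, 3->8: 8, 8->t: 5.
Minimum is 1.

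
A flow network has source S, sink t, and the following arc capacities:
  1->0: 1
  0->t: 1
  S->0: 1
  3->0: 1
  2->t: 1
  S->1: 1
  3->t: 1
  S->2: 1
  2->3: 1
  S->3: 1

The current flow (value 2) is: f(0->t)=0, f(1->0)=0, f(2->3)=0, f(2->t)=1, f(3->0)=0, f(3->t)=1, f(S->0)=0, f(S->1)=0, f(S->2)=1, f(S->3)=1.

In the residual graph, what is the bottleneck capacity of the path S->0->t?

1

Residual capacities along the path: S->0: 1, 0->t: 1.
Minimum is 1.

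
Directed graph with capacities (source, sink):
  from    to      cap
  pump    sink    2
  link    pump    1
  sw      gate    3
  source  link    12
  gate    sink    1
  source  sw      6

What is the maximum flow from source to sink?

Augment source→link→pump→sink: bottleneck 1. Total 1.
Augment source→sw→gate→sink: bottleneck 1. Total 2.
No augmenting path remains in the residual graph.

2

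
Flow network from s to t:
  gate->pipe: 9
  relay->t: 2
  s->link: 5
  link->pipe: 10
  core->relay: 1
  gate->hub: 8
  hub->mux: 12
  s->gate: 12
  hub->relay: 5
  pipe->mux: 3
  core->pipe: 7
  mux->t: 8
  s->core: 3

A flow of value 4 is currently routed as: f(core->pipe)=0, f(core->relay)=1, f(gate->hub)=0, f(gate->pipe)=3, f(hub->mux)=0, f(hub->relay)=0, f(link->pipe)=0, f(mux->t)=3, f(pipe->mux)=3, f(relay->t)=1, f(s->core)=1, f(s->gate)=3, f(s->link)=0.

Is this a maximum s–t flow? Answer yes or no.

Residual path s->gate->hub->relay->t has bottleneck 1 > 0.
Pushing 1 along it raises the flow to 5, so the given flow is not maximum.

No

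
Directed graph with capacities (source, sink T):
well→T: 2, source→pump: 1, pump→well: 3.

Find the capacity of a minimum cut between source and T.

1

Max flow = 1 (via 1 augmenting path).
In the residual at optimum, the set reachable from source is {source}.
Cut edges: source→pump (cap 1). Sum = 1.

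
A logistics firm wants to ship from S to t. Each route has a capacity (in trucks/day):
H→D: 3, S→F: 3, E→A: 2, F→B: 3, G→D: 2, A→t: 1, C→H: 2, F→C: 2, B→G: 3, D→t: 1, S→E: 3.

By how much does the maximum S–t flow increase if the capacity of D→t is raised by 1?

Original max flow = 2.
After raising cap(D→t), augmenting paths through that edge carry 1 more unit.
New max flow = 3. Increase = 1.

1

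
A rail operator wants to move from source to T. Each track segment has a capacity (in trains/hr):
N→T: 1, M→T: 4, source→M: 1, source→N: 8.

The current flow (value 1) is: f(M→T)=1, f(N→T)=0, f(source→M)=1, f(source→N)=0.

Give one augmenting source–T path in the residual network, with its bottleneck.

source→N→T, bottleneck 1

Residual along source→N→T: source→N: 8, N→T: 1.
Bottleneck = min = 1.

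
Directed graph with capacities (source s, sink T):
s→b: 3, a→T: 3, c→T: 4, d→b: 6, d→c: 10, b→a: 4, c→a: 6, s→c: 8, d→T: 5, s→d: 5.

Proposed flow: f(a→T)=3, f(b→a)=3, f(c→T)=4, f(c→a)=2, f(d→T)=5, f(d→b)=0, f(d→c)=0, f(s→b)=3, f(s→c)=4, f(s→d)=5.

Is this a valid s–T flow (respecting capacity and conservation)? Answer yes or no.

Conservation fails at c: inflow 4 ≠ outflow 6.

No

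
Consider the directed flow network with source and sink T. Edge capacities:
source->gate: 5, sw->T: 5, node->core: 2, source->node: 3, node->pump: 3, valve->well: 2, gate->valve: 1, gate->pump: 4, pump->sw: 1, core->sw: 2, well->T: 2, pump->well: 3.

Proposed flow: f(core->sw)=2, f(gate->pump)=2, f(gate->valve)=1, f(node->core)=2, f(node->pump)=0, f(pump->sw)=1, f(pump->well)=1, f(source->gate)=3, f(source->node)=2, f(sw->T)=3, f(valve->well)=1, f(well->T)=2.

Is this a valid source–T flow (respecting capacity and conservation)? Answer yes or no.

Yes

Every edge has 0 ≤ f(e) ≤ cap(e).
At each intermediate node, inflow equals outflow.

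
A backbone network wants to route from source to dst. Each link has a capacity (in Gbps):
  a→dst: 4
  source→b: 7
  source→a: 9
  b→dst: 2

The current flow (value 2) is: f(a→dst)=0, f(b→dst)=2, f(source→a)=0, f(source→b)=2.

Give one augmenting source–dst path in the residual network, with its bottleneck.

Residual along source→a→dst: source→a: 9, a→dst: 4.
Bottleneck = min = 4.

source→a→dst, bottleneck 4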